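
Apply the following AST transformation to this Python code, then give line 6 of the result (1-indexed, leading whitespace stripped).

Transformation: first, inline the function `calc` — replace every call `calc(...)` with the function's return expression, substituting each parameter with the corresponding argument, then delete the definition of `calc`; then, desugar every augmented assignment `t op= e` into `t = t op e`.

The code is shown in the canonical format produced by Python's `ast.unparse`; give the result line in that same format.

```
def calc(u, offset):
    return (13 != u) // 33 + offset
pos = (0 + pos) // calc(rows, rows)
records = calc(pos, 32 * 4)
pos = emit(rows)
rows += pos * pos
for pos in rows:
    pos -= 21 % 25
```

pos = pos - 21 % 25

Transformed code:
pos = (0 + pos) // ((13 != rows) // 33 + rows)
records = (13 != pos) // 33 + 32 * 4
pos = emit(rows)
rows = rows + pos * pos
for pos in rows:
    pos = pos - 21 % 25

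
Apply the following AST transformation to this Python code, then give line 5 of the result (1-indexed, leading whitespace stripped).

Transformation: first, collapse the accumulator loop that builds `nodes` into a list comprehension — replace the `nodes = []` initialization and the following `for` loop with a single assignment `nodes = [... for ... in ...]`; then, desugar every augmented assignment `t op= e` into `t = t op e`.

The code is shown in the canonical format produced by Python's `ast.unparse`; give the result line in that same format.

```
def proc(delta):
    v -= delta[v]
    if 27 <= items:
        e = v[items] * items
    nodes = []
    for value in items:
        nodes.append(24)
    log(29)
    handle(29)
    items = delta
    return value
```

Transformed code:
def proc(delta):
    v = v - delta[v]
    if 27 <= items:
        e = v[items] * items
    nodes = [24 for value in items]
    log(29)
    handle(29)
    items = delta
    return value

nodes = [24 for value in items]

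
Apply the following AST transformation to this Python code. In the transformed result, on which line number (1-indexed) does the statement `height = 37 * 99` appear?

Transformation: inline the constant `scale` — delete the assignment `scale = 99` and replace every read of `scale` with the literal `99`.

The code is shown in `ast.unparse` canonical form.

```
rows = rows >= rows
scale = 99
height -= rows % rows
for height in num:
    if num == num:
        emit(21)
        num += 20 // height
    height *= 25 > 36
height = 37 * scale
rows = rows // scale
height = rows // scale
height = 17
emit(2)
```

8

Transformed code:
rows = rows >= rows
height -= rows % rows
for height in num:
    if num == num:
        emit(21)
        num += 20 // height
    height *= 25 > 36
height = 37 * 99
rows = rows // 99
height = rows // 99
height = 17
emit(2)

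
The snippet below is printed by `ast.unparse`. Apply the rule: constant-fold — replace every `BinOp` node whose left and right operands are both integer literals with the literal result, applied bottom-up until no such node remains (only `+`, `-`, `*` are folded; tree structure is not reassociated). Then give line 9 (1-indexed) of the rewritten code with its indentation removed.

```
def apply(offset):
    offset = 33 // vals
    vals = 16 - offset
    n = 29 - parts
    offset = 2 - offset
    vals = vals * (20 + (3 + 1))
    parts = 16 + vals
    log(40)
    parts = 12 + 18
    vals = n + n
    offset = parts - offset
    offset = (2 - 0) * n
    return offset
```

parts = 30

Transformed code:
def apply(offset):
    offset = 33 // vals
    vals = 16 - offset
    n = 29 - parts
    offset = 2 - offset
    vals = vals * 24
    parts = 16 + vals
    log(40)
    parts = 30
    vals = n + n
    offset = parts - offset
    offset = 2 * n
    return offset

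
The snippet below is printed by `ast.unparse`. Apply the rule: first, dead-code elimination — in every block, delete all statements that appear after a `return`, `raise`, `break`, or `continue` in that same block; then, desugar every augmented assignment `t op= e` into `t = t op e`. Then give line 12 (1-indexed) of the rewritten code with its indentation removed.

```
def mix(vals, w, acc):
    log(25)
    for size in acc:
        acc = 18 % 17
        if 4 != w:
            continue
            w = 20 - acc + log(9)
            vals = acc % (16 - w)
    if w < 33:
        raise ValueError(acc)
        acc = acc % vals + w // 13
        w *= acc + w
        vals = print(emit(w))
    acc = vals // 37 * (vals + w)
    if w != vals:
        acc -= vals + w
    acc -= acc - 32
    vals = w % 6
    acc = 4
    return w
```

acc = acc - (acc - 32)

Transformed code:
def mix(vals, w, acc):
    log(25)
    for size in acc:
        acc = 18 % 17
        if 4 != w:
            continue
    if w < 33:
        raise ValueError(acc)
    acc = vals // 37 * (vals + w)
    if w != vals:
        acc = acc - (vals + w)
    acc = acc - (acc - 32)
    vals = w % 6
    acc = 4
    return w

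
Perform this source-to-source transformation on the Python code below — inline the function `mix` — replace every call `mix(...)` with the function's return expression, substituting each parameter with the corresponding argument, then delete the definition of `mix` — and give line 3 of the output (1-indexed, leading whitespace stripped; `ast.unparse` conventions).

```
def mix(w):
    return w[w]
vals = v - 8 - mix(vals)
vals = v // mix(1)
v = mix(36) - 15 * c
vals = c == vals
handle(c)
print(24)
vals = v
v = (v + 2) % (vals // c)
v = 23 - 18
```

v = 36[36] - 15 * c

Transformed code:
vals = v - 8 - vals[vals]
vals = v // 1[1]
v = 36[36] - 15 * c
vals = c == vals
handle(c)
print(24)
vals = v
v = (v + 2) % (vals // c)
v = 23 - 18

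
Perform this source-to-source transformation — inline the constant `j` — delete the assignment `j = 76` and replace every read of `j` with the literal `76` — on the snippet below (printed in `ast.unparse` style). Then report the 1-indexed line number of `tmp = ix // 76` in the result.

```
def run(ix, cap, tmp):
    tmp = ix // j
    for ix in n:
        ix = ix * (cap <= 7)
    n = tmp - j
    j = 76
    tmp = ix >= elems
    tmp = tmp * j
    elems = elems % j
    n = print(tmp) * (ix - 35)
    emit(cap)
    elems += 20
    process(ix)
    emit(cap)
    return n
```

Transformed code:
def run(ix, cap, tmp):
    tmp = ix // 76
    for ix in n:
        ix = ix * (cap <= 7)
    n = tmp - 76
    tmp = ix >= elems
    tmp = tmp * 76
    elems = elems % 76
    n = print(tmp) * (ix - 35)
    emit(cap)
    elems += 20
    process(ix)
    emit(cap)
    return n

2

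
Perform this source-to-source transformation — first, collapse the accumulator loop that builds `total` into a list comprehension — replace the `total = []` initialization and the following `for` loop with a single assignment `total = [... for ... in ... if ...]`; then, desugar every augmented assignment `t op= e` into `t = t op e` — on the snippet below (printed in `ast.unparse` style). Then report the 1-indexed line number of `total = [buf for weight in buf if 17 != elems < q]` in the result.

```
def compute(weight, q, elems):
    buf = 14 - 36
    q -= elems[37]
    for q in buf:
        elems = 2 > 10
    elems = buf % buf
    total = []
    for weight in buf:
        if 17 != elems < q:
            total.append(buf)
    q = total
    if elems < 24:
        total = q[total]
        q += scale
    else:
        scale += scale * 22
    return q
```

7

Transformed code:
def compute(weight, q, elems):
    buf = 14 - 36
    q = q - elems[37]
    for q in buf:
        elems = 2 > 10
    elems = buf % buf
    total = [buf for weight in buf if 17 != elems < q]
    q = total
    if elems < 24:
        total = q[total]
        q = q + scale
    else:
        scale = scale + scale * 22
    return q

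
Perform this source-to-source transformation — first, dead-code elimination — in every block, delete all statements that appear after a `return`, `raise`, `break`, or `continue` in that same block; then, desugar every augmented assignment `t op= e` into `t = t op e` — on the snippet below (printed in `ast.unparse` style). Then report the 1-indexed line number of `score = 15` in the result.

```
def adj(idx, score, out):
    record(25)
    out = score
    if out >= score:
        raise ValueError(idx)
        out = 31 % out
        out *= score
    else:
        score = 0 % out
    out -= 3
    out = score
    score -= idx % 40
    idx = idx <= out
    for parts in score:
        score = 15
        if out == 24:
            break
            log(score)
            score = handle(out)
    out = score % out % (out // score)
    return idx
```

Transformed code:
def adj(idx, score, out):
    record(25)
    out = score
    if out >= score:
        raise ValueError(idx)
    else:
        score = 0 % out
    out = out - 3
    out = score
    score = score - idx % 40
    idx = idx <= out
    for parts in score:
        score = 15
        if out == 24:
            break
    out = score % out % (out // score)
    return idx

13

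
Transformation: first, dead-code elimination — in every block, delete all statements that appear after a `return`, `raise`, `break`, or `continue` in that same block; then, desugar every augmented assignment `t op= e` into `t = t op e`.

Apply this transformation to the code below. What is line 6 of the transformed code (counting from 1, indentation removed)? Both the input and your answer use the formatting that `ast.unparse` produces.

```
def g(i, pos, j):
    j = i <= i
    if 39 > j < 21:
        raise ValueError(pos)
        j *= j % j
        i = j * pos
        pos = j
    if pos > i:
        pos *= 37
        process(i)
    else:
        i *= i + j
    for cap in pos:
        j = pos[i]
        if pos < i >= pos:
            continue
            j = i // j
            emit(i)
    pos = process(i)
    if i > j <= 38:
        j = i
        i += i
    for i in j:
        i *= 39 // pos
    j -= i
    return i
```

pos = pos * 37

Transformed code:
def g(i, pos, j):
    j = i <= i
    if 39 > j < 21:
        raise ValueError(pos)
    if pos > i:
        pos = pos * 37
        process(i)
    else:
        i = i * (i + j)
    for cap in pos:
        j = pos[i]
        if pos < i >= pos:
            continue
    pos = process(i)
    if i > j <= 38:
        j = i
        i = i + i
    for i in j:
        i = i * (39 // pos)
    j = j - i
    return i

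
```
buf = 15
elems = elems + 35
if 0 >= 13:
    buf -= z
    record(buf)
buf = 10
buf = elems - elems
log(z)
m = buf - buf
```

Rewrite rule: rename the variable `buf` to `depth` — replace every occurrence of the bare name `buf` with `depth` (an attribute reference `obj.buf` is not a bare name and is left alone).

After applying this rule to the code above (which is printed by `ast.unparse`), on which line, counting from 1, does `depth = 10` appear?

Transformed code:
depth = 15
elems = elems + 35
if 0 >= 13:
    depth -= z
    record(depth)
depth = 10
depth = elems - elems
log(z)
m = depth - depth

6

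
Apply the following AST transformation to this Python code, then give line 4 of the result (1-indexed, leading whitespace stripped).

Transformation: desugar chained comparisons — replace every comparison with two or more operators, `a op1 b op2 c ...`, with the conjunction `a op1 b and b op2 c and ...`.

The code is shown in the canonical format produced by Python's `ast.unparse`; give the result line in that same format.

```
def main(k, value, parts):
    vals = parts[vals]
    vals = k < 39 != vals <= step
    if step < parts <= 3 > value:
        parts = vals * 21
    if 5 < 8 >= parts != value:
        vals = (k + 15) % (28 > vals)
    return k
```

if step < parts and parts <= 3 and (3 > value):

Transformed code:
def main(k, value, parts):
    vals = parts[vals]
    vals = k < 39 and 39 != vals and (vals <= step)
    if step < parts and parts <= 3 and (3 > value):
        parts = vals * 21
    if 5 < 8 and 8 >= parts and (parts != value):
        vals = (k + 15) % (28 > vals)
    return k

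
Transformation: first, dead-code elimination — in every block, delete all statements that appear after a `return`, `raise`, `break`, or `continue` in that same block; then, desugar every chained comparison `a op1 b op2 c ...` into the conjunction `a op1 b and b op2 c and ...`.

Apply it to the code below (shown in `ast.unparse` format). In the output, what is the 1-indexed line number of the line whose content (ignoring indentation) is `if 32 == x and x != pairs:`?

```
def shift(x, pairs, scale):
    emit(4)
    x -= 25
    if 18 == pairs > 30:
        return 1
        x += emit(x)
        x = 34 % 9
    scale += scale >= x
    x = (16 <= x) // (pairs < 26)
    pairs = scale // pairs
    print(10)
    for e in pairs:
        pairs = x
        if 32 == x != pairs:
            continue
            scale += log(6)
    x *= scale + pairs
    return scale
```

Transformed code:
def shift(x, pairs, scale):
    emit(4)
    x -= 25
    if 18 == pairs and pairs > 30:
        return 1
    scale += scale >= x
    x = (16 <= x) // (pairs < 26)
    pairs = scale // pairs
    print(10)
    for e in pairs:
        pairs = x
        if 32 == x and x != pairs:
            continue
    x *= scale + pairs
    return scale

12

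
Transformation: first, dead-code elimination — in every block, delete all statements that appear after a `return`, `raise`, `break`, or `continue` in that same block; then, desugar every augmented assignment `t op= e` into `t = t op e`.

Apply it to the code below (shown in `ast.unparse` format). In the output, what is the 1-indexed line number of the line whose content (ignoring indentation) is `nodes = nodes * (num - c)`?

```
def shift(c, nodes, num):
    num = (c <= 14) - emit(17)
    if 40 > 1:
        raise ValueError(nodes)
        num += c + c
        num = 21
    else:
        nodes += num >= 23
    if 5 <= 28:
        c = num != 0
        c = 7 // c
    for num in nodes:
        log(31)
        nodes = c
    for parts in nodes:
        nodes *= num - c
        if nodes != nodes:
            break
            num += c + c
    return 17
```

14

Transformed code:
def shift(c, nodes, num):
    num = (c <= 14) - emit(17)
    if 40 > 1:
        raise ValueError(nodes)
    else:
        nodes = nodes + (num >= 23)
    if 5 <= 28:
        c = num != 0
        c = 7 // c
    for num in nodes:
        log(31)
        nodes = c
    for parts in nodes:
        nodes = nodes * (num - c)
        if nodes != nodes:
            break
    return 17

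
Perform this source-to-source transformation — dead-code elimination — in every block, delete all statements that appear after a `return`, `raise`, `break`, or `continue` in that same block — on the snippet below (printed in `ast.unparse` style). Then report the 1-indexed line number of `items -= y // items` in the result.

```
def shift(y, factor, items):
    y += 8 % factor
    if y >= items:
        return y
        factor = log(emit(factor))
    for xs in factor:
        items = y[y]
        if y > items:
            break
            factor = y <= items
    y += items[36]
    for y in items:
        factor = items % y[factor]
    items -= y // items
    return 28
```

12

Transformed code:
def shift(y, factor, items):
    y += 8 % factor
    if y >= items:
        return y
    for xs in factor:
        items = y[y]
        if y > items:
            break
    y += items[36]
    for y in items:
        factor = items % y[factor]
    items -= y // items
    return 28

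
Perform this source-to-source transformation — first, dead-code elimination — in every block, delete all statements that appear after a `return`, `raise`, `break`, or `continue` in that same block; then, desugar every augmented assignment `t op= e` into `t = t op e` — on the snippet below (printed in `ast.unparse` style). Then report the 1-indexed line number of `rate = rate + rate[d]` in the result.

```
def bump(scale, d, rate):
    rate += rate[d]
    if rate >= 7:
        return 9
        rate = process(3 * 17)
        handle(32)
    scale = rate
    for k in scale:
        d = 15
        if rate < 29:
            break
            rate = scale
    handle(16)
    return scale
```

Transformed code:
def bump(scale, d, rate):
    rate = rate + rate[d]
    if rate >= 7:
        return 9
    scale = rate
    for k in scale:
        d = 15
        if rate < 29:
            break
    handle(16)
    return scale

2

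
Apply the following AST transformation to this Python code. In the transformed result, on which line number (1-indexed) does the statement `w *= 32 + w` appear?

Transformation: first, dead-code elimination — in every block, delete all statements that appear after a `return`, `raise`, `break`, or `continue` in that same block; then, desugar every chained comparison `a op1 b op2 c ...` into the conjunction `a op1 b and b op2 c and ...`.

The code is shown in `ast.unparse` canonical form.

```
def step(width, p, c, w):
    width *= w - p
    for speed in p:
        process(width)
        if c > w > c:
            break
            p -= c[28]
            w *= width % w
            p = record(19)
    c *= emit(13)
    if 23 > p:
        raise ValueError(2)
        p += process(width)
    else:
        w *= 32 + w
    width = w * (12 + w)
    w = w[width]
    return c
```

Transformed code:
def step(width, p, c, w):
    width *= w - p
    for speed in p:
        process(width)
        if c > w and w > c:
            break
    c *= emit(13)
    if 23 > p:
        raise ValueError(2)
    else:
        w *= 32 + w
    width = w * (12 + w)
    w = w[width]
    return c

11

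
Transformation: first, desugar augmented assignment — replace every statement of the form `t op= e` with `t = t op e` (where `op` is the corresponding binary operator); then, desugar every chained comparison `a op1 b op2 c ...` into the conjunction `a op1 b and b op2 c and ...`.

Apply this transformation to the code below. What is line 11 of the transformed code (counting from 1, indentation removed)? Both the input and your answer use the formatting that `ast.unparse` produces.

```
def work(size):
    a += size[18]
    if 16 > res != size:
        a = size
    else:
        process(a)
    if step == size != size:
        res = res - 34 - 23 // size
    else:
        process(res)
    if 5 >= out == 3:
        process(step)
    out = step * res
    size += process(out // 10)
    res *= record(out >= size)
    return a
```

Transformed code:
def work(size):
    a = a + size[18]
    if 16 > res and res != size:
        a = size
    else:
        process(a)
    if step == size and size != size:
        res = res - 34 - 23 // size
    else:
        process(res)
    if 5 >= out and out == 3:
        process(step)
    out = step * res
    size = size + process(out // 10)
    res = res * record(out >= size)
    return a

if 5 >= out and out == 3:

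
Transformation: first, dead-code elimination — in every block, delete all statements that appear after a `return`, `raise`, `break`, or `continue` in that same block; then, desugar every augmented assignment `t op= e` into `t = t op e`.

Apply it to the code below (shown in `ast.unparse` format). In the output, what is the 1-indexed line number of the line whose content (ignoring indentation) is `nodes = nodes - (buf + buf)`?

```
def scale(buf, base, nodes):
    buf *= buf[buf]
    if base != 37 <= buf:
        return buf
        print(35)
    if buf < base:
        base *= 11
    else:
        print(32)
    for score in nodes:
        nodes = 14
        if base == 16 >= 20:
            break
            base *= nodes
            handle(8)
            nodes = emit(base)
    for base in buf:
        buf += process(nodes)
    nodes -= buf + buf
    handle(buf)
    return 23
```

Transformed code:
def scale(buf, base, nodes):
    buf = buf * buf[buf]
    if base != 37 <= buf:
        return buf
    if buf < base:
        base = base * 11
    else:
        print(32)
    for score in nodes:
        nodes = 14
        if base == 16 >= 20:
            break
    for base in buf:
        buf = buf + process(nodes)
    nodes = nodes - (buf + buf)
    handle(buf)
    return 23

15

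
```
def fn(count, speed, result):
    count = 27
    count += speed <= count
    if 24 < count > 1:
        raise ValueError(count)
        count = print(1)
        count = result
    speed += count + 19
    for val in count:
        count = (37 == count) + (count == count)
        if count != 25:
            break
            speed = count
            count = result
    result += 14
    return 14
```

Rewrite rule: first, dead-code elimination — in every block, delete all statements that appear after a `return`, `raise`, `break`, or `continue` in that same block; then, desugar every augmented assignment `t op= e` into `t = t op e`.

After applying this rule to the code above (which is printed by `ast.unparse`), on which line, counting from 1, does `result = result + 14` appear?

11

Transformed code:
def fn(count, speed, result):
    count = 27
    count = count + (speed <= count)
    if 24 < count > 1:
        raise ValueError(count)
    speed = speed + (count + 19)
    for val in count:
        count = (37 == count) + (count == count)
        if count != 25:
            break
    result = result + 14
    return 14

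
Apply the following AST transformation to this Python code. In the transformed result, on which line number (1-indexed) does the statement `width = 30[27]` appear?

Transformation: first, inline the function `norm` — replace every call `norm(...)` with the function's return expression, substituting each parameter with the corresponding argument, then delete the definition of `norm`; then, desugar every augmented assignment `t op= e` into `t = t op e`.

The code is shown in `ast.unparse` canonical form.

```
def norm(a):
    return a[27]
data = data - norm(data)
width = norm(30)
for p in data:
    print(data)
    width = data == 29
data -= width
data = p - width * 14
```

Transformed code:
data = data - data[27]
width = 30[27]
for p in data:
    print(data)
    width = data == 29
data = data - width
data = p - width * 14

2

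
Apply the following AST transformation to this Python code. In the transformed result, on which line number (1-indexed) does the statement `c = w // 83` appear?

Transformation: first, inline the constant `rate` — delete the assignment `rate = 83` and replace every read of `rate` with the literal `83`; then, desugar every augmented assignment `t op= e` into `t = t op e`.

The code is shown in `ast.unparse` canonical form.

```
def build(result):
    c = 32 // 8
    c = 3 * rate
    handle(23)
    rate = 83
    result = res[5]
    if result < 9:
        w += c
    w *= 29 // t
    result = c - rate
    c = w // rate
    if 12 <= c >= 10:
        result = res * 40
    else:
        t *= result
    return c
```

Transformed code:
def build(result):
    c = 32 // 8
    c = 3 * 83
    handle(23)
    result = res[5]
    if result < 9:
        w = w + c
    w = w * (29 // t)
    result = c - 83
    c = w // 83
    if 12 <= c >= 10:
        result = res * 40
    else:
        t = t * result
    return c

10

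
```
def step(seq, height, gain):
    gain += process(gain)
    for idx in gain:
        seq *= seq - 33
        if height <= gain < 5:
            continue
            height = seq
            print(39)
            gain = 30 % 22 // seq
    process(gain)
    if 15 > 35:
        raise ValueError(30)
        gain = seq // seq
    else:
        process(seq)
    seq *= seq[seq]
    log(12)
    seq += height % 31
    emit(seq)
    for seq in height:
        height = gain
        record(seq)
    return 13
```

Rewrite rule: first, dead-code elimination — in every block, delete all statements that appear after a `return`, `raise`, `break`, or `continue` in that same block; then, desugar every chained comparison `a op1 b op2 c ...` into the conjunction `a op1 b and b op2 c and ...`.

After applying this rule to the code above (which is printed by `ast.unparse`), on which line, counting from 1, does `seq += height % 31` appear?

14

Transformed code:
def step(seq, height, gain):
    gain += process(gain)
    for idx in gain:
        seq *= seq - 33
        if height <= gain and gain < 5:
            continue
    process(gain)
    if 15 > 35:
        raise ValueError(30)
    else:
        process(seq)
    seq *= seq[seq]
    log(12)
    seq += height % 31
    emit(seq)
    for seq in height:
        height = gain
        record(seq)
    return 13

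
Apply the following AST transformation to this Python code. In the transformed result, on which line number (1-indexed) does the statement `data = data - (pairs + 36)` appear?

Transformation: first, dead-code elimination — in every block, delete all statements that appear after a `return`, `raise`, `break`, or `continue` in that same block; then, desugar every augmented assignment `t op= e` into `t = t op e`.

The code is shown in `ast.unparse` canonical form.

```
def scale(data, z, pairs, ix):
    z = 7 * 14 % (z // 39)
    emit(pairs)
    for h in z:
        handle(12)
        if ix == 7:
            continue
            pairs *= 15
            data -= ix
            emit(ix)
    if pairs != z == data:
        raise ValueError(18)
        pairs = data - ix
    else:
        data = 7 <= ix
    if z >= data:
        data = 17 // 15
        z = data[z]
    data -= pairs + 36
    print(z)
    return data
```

Transformed code:
def scale(data, z, pairs, ix):
    z = 7 * 14 % (z // 39)
    emit(pairs)
    for h in z:
        handle(12)
        if ix == 7:
            continue
    if pairs != z == data:
        raise ValueError(18)
    else:
        data = 7 <= ix
    if z >= data:
        data = 17 // 15
        z = data[z]
    data = data - (pairs + 36)
    print(z)
    return data

15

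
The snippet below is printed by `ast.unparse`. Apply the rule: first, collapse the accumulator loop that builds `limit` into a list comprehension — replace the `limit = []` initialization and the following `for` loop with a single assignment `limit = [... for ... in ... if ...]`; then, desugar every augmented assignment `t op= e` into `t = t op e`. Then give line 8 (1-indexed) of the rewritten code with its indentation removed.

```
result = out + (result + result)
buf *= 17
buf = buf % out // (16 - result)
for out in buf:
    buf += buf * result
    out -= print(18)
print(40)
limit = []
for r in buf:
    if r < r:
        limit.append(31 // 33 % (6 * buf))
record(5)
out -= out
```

limit = [31 // 33 % (6 * buf) for r in buf if r < r]

Transformed code:
result = out + (result + result)
buf = buf * 17
buf = buf % out // (16 - result)
for out in buf:
    buf = buf + buf * result
    out = out - print(18)
print(40)
limit = [31 // 33 % (6 * buf) for r in buf if r < r]
record(5)
out = out - out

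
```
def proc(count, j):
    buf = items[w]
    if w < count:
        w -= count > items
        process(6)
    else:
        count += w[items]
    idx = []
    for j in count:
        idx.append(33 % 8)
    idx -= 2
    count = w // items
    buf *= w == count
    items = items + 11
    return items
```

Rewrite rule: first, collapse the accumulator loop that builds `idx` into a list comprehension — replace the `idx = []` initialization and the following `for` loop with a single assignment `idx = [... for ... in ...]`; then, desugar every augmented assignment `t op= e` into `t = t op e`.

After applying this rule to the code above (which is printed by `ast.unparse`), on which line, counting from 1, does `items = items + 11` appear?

12

Transformed code:
def proc(count, j):
    buf = items[w]
    if w < count:
        w = w - (count > items)
        process(6)
    else:
        count = count + w[items]
    idx = [33 % 8 for j in count]
    idx = idx - 2
    count = w // items
    buf = buf * (w == count)
    items = items + 11
    return items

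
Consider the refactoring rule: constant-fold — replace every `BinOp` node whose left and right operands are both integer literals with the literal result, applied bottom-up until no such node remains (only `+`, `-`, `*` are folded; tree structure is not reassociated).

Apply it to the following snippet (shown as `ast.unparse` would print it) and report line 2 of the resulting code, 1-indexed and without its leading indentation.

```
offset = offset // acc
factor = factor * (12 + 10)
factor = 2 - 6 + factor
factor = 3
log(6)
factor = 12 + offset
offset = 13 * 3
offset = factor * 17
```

Transformed code:
offset = offset // acc
factor = factor * 22
factor = -4 + factor
factor = 3
log(6)
factor = 12 + offset
offset = 39
offset = factor * 17

factor = factor * 22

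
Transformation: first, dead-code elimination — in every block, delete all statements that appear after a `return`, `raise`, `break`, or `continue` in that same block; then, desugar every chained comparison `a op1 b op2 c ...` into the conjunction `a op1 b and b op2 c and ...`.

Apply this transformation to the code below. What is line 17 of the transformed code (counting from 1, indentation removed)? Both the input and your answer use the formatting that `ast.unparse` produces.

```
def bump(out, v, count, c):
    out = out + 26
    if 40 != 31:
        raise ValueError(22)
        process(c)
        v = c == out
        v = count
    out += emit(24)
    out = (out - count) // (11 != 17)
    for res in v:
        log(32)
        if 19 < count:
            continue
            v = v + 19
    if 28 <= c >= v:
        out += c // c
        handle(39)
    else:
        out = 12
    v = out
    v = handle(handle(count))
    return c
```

Transformed code:
def bump(out, v, count, c):
    out = out + 26
    if 40 != 31:
        raise ValueError(22)
    out += emit(24)
    out = (out - count) // (11 != 17)
    for res in v:
        log(32)
        if 19 < count:
            continue
    if 28 <= c and c >= v:
        out += c // c
        handle(39)
    else:
        out = 12
    v = out
    v = handle(handle(count))
    return c

v = handle(handle(count))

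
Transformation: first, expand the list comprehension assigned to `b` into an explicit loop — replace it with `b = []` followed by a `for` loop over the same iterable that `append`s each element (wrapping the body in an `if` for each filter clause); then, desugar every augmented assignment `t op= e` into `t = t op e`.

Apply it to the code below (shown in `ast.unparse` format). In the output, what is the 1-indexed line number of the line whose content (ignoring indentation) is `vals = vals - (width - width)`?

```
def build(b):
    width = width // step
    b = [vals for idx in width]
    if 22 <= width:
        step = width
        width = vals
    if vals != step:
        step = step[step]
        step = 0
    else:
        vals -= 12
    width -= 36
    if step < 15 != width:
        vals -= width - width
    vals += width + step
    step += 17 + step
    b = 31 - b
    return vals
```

Transformed code:
def build(b):
    width = width // step
    b = []
    for idx in width:
        b.append(vals)
    if 22 <= width:
        step = width
        width = vals
    if vals != step:
        step = step[step]
        step = 0
    else:
        vals = vals - 12
    width = width - 36
    if step < 15 != width:
        vals = vals - (width - width)
    vals = vals + (width + step)
    step = step + (17 + step)
    b = 31 - b
    return vals

16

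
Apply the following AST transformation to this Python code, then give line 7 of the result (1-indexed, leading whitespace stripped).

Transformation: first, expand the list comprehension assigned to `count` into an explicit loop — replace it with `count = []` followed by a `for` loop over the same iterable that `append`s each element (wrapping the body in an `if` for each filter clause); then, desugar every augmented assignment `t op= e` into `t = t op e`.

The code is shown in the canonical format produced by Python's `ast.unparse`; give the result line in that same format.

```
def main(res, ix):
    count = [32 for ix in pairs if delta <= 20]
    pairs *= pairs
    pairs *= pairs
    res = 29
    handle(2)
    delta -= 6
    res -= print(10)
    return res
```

Transformed code:
def main(res, ix):
    count = []
    for ix in pairs:
        if delta <= 20:
            count.append(32)
    pairs = pairs * pairs
    pairs = pairs * pairs
    res = 29
    handle(2)
    delta = delta - 6
    res = res - print(10)
    return res

pairs = pairs * pairs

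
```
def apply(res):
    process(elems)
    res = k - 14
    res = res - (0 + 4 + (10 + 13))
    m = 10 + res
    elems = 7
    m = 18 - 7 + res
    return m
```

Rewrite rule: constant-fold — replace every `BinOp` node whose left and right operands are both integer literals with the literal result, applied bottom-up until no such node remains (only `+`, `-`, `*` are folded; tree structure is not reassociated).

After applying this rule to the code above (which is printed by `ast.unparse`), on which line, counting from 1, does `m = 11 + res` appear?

7

Transformed code:
def apply(res):
    process(elems)
    res = k - 14
    res = res - 27
    m = 10 + res
    elems = 7
    m = 11 + res
    return m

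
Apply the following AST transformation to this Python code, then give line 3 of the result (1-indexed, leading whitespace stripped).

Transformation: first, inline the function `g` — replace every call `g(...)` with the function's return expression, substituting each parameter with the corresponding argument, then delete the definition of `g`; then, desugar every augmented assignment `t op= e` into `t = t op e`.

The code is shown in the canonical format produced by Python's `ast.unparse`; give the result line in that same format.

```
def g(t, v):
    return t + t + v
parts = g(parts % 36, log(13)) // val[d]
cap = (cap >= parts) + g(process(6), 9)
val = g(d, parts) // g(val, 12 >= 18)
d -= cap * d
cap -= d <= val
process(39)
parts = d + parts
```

Transformed code:
parts = (parts % 36 + parts % 36 + log(13)) // val[d]
cap = (cap >= parts) + (process(6) + process(6) + 9)
val = (d + d + parts) // (val + val + (12 >= 18))
d = d - cap * d
cap = cap - (d <= val)
process(39)
parts = d + parts

val = (d + d + parts) // (val + val + (12 >= 18))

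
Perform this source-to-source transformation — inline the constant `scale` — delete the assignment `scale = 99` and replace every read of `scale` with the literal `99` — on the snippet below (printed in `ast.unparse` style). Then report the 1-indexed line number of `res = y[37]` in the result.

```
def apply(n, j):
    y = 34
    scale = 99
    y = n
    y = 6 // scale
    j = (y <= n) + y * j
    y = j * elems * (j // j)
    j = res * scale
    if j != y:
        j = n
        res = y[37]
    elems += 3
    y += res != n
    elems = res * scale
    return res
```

10

Transformed code:
def apply(n, j):
    y = 34
    y = n
    y = 6 // 99
    j = (y <= n) + y * j
    y = j * elems * (j // j)
    j = res * 99
    if j != y:
        j = n
        res = y[37]
    elems += 3
    y += res != n
    elems = res * 99
    return res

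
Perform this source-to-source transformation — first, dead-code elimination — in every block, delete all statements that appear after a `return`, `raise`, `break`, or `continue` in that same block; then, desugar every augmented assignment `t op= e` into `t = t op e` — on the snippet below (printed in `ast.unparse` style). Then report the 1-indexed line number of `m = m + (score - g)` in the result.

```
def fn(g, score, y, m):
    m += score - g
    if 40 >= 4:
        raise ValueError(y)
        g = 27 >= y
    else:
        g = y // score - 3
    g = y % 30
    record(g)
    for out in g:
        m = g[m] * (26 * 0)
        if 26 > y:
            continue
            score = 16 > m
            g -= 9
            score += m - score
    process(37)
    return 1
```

Transformed code:
def fn(g, score, y, m):
    m = m + (score - g)
    if 40 >= 4:
        raise ValueError(y)
    else:
        g = y // score - 3
    g = y % 30
    record(g)
    for out in g:
        m = g[m] * (26 * 0)
        if 26 > y:
            continue
    process(37)
    return 1

2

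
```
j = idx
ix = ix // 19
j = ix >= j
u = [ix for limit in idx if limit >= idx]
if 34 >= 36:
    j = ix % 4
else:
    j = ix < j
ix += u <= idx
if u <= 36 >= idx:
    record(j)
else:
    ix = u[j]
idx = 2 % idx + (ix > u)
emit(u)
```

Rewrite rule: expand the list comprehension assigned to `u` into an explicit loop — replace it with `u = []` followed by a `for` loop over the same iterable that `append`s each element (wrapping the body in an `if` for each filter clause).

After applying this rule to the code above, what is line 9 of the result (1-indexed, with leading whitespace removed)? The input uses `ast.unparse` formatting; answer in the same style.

Transformed code:
j = idx
ix = ix // 19
j = ix >= j
u = []
for limit in idx:
    if limit >= idx:
        u.append(ix)
if 34 >= 36:
    j = ix % 4
else:
    j = ix < j
ix += u <= idx
if u <= 36 >= idx:
    record(j)
else:
    ix = u[j]
idx = 2 % idx + (ix > u)
emit(u)

j = ix % 4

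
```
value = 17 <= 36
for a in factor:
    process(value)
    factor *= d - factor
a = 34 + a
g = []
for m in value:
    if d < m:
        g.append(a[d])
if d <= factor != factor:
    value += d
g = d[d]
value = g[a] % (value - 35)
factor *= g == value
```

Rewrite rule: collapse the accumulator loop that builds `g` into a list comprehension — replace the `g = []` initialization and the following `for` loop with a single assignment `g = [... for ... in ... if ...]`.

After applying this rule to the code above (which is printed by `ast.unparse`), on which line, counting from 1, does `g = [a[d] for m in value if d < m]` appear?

6

Transformed code:
value = 17 <= 36
for a in factor:
    process(value)
    factor *= d - factor
a = 34 + a
g = [a[d] for m in value if d < m]
if d <= factor != factor:
    value += d
g = d[d]
value = g[a] % (value - 35)
factor *= g == value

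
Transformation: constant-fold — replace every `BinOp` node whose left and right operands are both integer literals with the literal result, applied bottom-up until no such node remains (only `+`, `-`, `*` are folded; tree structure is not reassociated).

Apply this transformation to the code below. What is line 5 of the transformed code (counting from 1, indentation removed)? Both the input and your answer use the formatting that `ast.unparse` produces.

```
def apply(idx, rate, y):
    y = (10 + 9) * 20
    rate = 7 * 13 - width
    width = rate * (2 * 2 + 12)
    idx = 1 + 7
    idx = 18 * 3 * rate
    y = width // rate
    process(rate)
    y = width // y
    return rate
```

idx = 8

Transformed code:
def apply(idx, rate, y):
    y = 380
    rate = 91 - width
    width = rate * 16
    idx = 8
    idx = 54 * rate
    y = width // rate
    process(rate)
    y = width // y
    return rate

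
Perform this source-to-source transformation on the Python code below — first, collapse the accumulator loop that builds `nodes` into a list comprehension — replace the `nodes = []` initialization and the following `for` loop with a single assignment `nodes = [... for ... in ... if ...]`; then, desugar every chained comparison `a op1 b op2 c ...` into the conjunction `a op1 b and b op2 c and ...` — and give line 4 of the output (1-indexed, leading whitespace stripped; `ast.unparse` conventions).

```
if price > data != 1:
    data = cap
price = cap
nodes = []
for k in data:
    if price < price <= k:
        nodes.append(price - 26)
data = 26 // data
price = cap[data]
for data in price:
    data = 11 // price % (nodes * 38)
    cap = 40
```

Transformed code:
if price > data and data != 1:
    data = cap
price = cap
nodes = [price - 26 for k in data if price < price and price <= k]
data = 26 // data
price = cap[data]
for data in price:
    data = 11 // price % (nodes * 38)
    cap = 40

nodes = [price - 26 for k in data if price < price and price <= k]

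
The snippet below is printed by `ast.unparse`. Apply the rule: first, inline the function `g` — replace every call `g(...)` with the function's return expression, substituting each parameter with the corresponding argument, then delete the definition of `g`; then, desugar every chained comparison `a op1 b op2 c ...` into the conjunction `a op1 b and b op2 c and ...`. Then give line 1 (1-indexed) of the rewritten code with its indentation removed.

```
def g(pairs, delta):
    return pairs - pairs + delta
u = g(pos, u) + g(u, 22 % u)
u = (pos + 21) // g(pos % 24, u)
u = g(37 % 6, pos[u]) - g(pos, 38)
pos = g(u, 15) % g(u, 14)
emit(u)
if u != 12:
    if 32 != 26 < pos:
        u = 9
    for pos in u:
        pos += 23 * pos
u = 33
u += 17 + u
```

Transformed code:
u = pos - pos + u + (u - u + 22 % u)
u = (pos + 21) // (pos % 24 - pos % 24 + u)
u = 37 % 6 - 37 % 6 + pos[u] - (pos - pos + 38)
pos = (u - u + 15) % (u - u + 14)
emit(u)
if u != 12:
    if 32 != 26 and 26 < pos:
        u = 9
    for pos in u:
        pos += 23 * pos
u = 33
u += 17 + u

u = pos - pos + u + (u - u + 22 % u)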